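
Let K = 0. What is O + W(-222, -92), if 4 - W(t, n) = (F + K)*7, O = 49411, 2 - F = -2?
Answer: 49387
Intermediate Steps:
F = 4 (F = 2 - 1*(-2) = 2 + 2 = 4)
W(t, n) = -24 (W(t, n) = 4 - (4 + 0)*7 = 4 - 4*7 = 4 - 1*28 = 4 - 28 = -24)
O + W(-222, -92) = 49411 - 24 = 49387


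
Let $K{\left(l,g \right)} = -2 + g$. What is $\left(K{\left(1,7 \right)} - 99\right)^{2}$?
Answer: $8836$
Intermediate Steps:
$\left(K{\left(1,7 \right)} - 99\right)^{2} = \left(\left(-2 + 7\right) - 99\right)^{2} = \left(5 - 99\right)^{2} = \left(-94\right)^{2} = 8836$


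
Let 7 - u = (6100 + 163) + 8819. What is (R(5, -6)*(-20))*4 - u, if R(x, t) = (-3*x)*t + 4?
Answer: 7555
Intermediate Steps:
R(x, t) = 4 - 3*t*x (R(x, t) = -3*t*x + 4 = 4 - 3*t*x)
u = -15075 (u = 7 - ((6100 + 163) + 8819) = 7 - (6263 + 8819) = 7 - 1*15082 = 7 - 15082 = -15075)
(R(5, -6)*(-20))*4 - u = ((4 - 3*(-6)*5)*(-20))*4 - 1*(-15075) = ((4 + 90)*(-20))*4 + 15075 = (94*(-20))*4 + 15075 = -1880*4 + 15075 = -7520 + 15075 = 7555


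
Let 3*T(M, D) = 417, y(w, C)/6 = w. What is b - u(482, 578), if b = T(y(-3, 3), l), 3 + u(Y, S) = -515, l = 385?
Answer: 657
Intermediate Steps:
y(w, C) = 6*w
u(Y, S) = -518 (u(Y, S) = -3 - 515 = -518)
T(M, D) = 139 (T(M, D) = (1/3)*417 = 139)
b = 139
b - u(482, 578) = 139 - 1*(-518) = 139 + 518 = 657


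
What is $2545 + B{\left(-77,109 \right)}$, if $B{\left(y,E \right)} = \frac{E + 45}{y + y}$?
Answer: $2544$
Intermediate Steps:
$B{\left(y,E \right)} = \frac{45 + E}{2 y}$
$2545 + B{\left(-77,109 \right)} = 2545 + \frac{45 + 109}{2 \left(-77\right)} = 2545 + \frac{1}{2} \left(- \frac{1}{77}\right) 154 = 2545 - 1 = 2544$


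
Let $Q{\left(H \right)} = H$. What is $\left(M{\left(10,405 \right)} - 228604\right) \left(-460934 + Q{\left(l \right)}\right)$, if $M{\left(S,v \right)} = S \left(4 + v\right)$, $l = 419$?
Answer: $103392064710$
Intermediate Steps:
$\left(M{\left(10,405 \right)} - 228604\right) \left(-460934 + Q{\left(l \right)}\right) = \left(10 \left(4 + 405\right) - 228604\right) \left(-460934 + 419\right) = \left(10 \cdot 409 - 228604\right) \left(-460515\right) = \left(4090 - 228604\right) \left(-460515\right) = \left(-224514\right) \left(-460515\right) = 103392064710$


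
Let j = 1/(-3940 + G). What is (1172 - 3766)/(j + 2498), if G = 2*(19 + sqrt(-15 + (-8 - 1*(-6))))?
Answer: -98659482011876/95008234688297 - 5188*I*sqrt(17)/95008234688297 ≈ -1.0384 - 2.2515e-10*I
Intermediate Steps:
G = 38 + 2*I*sqrt(17) (G = 2*(19 + sqrt(-15 + (-8 + 6))) = 2*(19 + sqrt(-15 - 2)) = 2*(19 + sqrt(-17)) = 2*(19 + I*sqrt(17)) = 38 + 2*I*sqrt(17) ≈ 38.0 + 8.2462*I)
j = 1/(-3902 + 2*I*sqrt(17)) (j = 1/(-3940 + (38 + 2*I*sqrt(17))) = 1/(-3902 + 2*I*sqrt(17)) ≈ -0.00025628 - 5.416e-7*I)
(1172 - 3766)/(j + 2498) = (1172 - 3766)/((-1951/7612836 - I*sqrt(17)/7612836) + 2498) = -2594/(19016862377/7612836 - I*sqrt(17)/7612836)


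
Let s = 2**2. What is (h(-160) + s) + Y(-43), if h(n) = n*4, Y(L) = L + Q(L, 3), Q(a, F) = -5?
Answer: -684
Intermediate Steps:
Y(L) = -5 + L (Y(L) = L - 5 = -5 + L)
s = 4
h(n) = 4*n
(h(-160) + s) + Y(-43) = (4*(-160) + 4) + (-5 - 43) = (-640 + 4) - 48 = -636 - 48 = -684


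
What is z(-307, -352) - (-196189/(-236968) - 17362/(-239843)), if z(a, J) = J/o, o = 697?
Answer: -55670612170319/39614075868728 ≈ -1.4053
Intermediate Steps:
z(a, J) = J/697
z(-307, -352) - (-196189/(-236968) - 17362/(-239843)) = (1/697)*(-352) - (-196189/(-236968) - 17362/(-239843)) = -352/697 - (-196189*(-1/236968) - 17362*(-1/239843)) = -352/697 - (196189/236968 + 17362/239843) = -352/697 - 1*51168796743/56835116024 = -352/697 - 51168796743/56835116024 = -55670612170319/39614075868728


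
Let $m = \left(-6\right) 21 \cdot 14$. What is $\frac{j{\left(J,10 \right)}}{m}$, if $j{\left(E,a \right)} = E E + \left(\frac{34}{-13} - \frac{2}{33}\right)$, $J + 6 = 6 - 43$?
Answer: $- \frac{792073}{756756} \approx -1.0467$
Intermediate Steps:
$J = -43$ ($J = -6 + \left(6 - 43\right) = -6 - 37 = -43$)
$m = -1764$ ($m = \left(-126\right) 14 = -1764$)
$j{\left(E,a \right)} = - \frac{1148}{429} + E^{2}$ ($j{\left(E,a \right)} = E^{2} + \left(34 \left(- \frac{1}{13}\right) - \frac{2}{33}\right) = E^{2} - \frac{1148}{429} = - \frac{1148}{429} + E^{2}$)
$\frac{j{\left(J,10 \right)}}{m} = \frac{- \frac{1148}{429} + \left(-43\right)^{2}}{-1764} = \left(- \frac{1148}{429} + 1849\right) \left(- \frac{1}{1764}\right) = \frac{792073}{429} \left(- \frac{1}{1764}\right) = - \frac{792073}{756756}$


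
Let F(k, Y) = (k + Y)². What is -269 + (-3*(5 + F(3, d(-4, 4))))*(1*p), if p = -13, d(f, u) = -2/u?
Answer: 679/4 ≈ 169.75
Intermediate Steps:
F(k, Y) = (Y + k)²
-269 + (-3*(5 + F(3, d(-4, 4))))*(1*p) = -269 + (-3*(5 + (-2/4 + 3)²))*(1*(-13)) = -269 - 3*(5 + (-2*¼ + 3)²)*(-13) = -269 - 3*(5 + (-½ + 3)²)*(-13) = -269 - 3*(5 + (5/2)²)*(-13) = -269 - 3*(5 + 25/4)*(-13) = -269 - 3*45/4*(-13) = -269 - 135/4*(-13) = -269 + 1755/4 = 679/4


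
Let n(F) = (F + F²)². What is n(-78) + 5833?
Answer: 36077869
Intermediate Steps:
n(-78) + 5833 = (-78)²*(1 - 78)² + 5833 = 6084*(-77)² + 5833 = 6084*5929 + 5833 = 36072036 + 5833 = 36077869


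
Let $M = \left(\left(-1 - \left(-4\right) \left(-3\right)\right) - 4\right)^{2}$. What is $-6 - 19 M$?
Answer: $-5497$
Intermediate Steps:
$M = 289$ ($M = \left(\left(-1 - 12\right) - 4\right)^{2} = \left(-13 - 4\right)^{2} = \left(-17\right)^{2} = 289$)
$-6 - 19 M = -6 - 5491 = -5497$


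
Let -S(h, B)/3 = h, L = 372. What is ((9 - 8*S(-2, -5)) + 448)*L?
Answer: 152148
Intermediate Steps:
S(h, B) = -3*h
((9 - 8*S(-2, -5)) + 448)*L = ((9 - (-24)*(-2)) + 448)*372 = ((9 - 8*6) + 448)*372 = ((9 - 48) + 448)*372 = (-39 + 448)*372 = 409*372 = 152148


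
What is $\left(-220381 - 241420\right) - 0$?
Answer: $-461801$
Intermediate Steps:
$\left(-220381 - 241420\right) - 0 = -461801 + 0 = -461801$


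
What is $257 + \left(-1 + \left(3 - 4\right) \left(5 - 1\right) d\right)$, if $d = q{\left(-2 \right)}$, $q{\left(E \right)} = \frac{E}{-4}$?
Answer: $254$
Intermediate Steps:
$q{\left(E \right)} = - \frac{E}{4}$ ($q{\left(E \right)} = E \left(- \frac{1}{4}\right) = - \frac{E}{4}$)
$d = \frac{1}{2}$ ($d = \left(- \frac{1}{4}\right) \left(-2\right) = \frac{1}{2} \approx 0.5$)
$257 + \left(-1 + \left(3 - 4\right) \left(5 - 1\right) d\right) = 257 + \left(-1 + \left(3 - 4\right) \left(5 - 1\right) \frac{1}{2}\right) = 257 + \left(-1 + \left(-1\right) 4 \cdot \frac{1}{2}\right) = 257 - 3 = 254$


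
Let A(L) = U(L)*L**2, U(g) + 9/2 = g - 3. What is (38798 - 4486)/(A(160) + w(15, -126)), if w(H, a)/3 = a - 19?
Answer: 34312/3903565 ≈ 0.0087899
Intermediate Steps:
w(H, a) = -57 + 3*a (w(H, a) = 3*(a - 19) = 3*(-19 + a) = -57 + 3*a)
U(g) = -15/2 + g (U(g) = -9/2 + (g - 3) = -9/2 + (-3 + g) = -15/2 + g)
A(L) = L**2*(-15/2 + L) (A(L) = (-15/2 + L)*L**2 = L**2*(-15/2 + L))
(38798 - 4486)/(A(160) + w(15, -126)) = (38798 - 4486)/(160**2*(-15/2 + 160) + (-57 + 3*(-126))) = 34312/(25600*(305/2) + (-57 - 378)) = 34312/(3904000 - 435) = 34312/3903565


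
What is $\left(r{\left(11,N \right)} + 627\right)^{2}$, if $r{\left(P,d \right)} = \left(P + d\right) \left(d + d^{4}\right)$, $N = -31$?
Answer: $341110351303929$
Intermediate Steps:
$\left(r{\left(11,N \right)} + 627\right)^{2} = \left(- 31 \left(11 - 31 + \left(-31\right)^{4} + 11 \left(-31\right)^{3}\right) + 627\right)^{2} = \left(- 31 \left(11 - 31 + 923521 + 11 \left(-29791\right)\right) + 627\right)^{2} = \left(- 31 \left(11 - 31 + 923521 - 327701\right) + 627\right)^{2} = \left(\left(-31\right) 595800 + 627\right)^{2} = \left(-18469800 + 627\right)^{2} = \left(-18469173\right)^{2} = 341110351303929$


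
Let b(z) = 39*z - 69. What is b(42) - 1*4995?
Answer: -3426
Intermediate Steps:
b(z) = -69 + 39*z
b(42) - 1*4995 = (-69 + 39*42) - 1*4995 = (-69 + 1638) - 4995 = 1569 - 4995 = -3426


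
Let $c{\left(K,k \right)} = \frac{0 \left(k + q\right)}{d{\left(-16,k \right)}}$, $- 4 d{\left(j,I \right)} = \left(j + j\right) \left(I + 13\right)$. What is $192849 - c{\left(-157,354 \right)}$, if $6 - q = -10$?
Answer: $192849$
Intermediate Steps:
$q = 16$ ($q = 6 - -10 = 6 + 10 = 16$)
$d{\left(j,I \right)} = - \frac{j \left(13 + I\right)}{2}$ ($d{\left(j,I \right)} = - \frac{\left(j + j\right) \left(I + 13\right)}{4} = - \frac{2 j \left(13 + I\right)}{4} = - \frac{j \left(13 + I\right)}{2}$)
$c{\left(K,k \right)} = 0$ ($c{\left(K,k \right)} = \frac{0 \left(k + 16\right)}{\left(- \frac{1}{2}\right) \left(-16\right) \left(13 + k\right)} = \frac{0 \left(16 + k\right)}{104 + 8 k} = \frac{0}{104 + 8 k} = 0$)
$192849 - c{\left(-157,354 \right)} = 192849 - 0 = 192849 + 0 = 192849$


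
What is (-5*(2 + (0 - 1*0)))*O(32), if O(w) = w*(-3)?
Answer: 960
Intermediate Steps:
O(w) = -3*w
(-5*(2 + (0 - 1*0)))*O(32) = (-5*(2 + (0 - 1*0)))*(-3*32) = -5*(2 + (0 + 0))*(-96) = -5*(2 + 0)*(-96) = -5*2*(-96) = -10*(-96) = 960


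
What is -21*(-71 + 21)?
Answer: 1050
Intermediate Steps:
-21*(-71 + 21) = -21*(-50) = 1050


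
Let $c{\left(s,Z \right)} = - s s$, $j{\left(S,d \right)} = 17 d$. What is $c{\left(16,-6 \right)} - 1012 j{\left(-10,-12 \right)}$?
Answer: $206192$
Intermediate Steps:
$c{\left(s,Z \right)} = - s^{2}$
$c{\left(16,-6 \right)} - 1012 j{\left(-10,-12 \right)} = - 16^{2} - 1012 \cdot 17 \left(-12\right) = \left(-1\right) 256 - -206448 = -256 + 206448 = 206192$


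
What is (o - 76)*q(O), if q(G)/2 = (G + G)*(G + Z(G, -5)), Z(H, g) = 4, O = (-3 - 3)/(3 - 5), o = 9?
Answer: -5628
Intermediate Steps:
O = 3 (O = -6/(-2) = -6*(-½) = 3)
q(G) = 4*G*(4 + G) (q(G) = 2*((G + G)*(G + 4)) = 2*((2*G)*(4 + G)) = 2*(2*G*(4 + G)) = 4*G*(4 + G))
(o - 76)*q(O) = (9 - 76)*(4*3*(4 + 3)) = -268*3*7 = -67*84 = -5628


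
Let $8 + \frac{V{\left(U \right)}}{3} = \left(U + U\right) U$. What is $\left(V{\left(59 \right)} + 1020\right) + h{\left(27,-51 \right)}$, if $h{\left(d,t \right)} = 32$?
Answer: $21914$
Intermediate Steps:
$V{\left(U \right)} = -24 + 6 U^{2}$ ($V{\left(U \right)} = -24 + 3 \left(U + U\right) U = -24 + 3 \cdot 2 U U = -24 + 3 \cdot 2 U^{2} = -24 + 6 U^{2}$)
$\left(V{\left(59 \right)} + 1020\right) + h{\left(27,-51 \right)} = \left(\left(-24 + 6 \cdot 59^{2}\right) + 1020\right) + 32 = \left(\left(-24 + 6 \cdot 3481\right) + 1020\right) + 32 = \left(\left(-24 + 20886\right) + 1020\right) + 32 = \left(20862 + 1020\right) + 32 = 21882 + 32 = 21914$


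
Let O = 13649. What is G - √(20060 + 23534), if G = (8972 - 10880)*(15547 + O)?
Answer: -55705968 - √43594 ≈ -5.5706e+7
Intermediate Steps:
G = -55705968 (G = (8972 - 10880)*(15547 + 13649) = -1908*29196 = -55705968)
G - √(20060 + 23534) = -55705968 - √(20060 + 23534) = -55705968 - √43594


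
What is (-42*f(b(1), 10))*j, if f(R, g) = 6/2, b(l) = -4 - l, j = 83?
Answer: -10458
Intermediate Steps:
f(R, g) = 3 (f(R, g) = 6*(½) = 3)
(-42*f(b(1), 10))*j = -42*3*83 = -126*83 = -10458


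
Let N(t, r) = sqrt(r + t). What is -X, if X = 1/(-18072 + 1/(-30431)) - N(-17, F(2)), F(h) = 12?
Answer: 30431/549949033 + I*sqrt(5) ≈ 5.5334e-5 + 2.2361*I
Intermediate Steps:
X = -30431/549949033 - I*sqrt(5) (X = 1/(-18072 + 1/(-30431)) - sqrt(12 - 17) = 1/(-18072 - 1/30431) - sqrt(-5) = 1/(-549949033/30431) - I*sqrt(5) = -30431/549949033 - I*sqrt(5) ≈ -5.5334e-5 - 2.2361*I)
-X = -(-30431/549949033 - I*sqrt(5)) = 30431/549949033 + I*sqrt(5)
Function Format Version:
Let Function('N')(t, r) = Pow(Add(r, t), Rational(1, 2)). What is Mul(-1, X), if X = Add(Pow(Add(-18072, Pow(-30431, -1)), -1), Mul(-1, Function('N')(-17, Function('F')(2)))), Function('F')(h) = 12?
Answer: Add(Rational(30431, 549949033), Mul(I, Pow(5, Rational(1, 2)))) ≈ Add(5.5334e-5, Mul(2.2361, I))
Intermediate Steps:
X = Add(Rational(-30431, 549949033), Mul(-1, I, Pow(5, Rational(1, 2)))) (X = Add(Pow(Add(-18072, Pow(-30431, -1)), -1), Mul(-1, Pow(Add(12, -17), Rational(1, 2)))) = Add(Pow(Add(-18072, Rational(-1, 30431)), -1), Mul(-1, Pow(-5, Rational(1, 2)))) = Add(Pow(Rational(-549949033, 30431), -1), Mul(-1, Mul(I, Pow(5, Rational(1, 2))))) = Add(Rational(-30431, 549949033), Mul(-1, I, Pow(5, Rational(1, 2)))) ≈ Add(-5.5334e-5, Mul(-2.2361, I)))
Mul(-1, X) = Mul(-1, Add(Rational(-30431, 549949033), Mul(-1, I, Pow(5, Rational(1, 2))))) = Add(Rational(30431, 549949033), Mul(I, Pow(5, Rational(1, 2))))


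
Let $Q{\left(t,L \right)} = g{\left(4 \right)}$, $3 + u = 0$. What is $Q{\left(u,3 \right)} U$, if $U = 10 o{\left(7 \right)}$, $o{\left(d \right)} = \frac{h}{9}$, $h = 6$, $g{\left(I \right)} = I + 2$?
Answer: $40$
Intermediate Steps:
$g{\left(I \right)} = 2 + I$
$u = -3$ ($u = -3 + 0 = -3$)
$o{\left(d \right)} = \frac{2}{3}$ ($o{\left(d \right)} = \frac{6}{9} = 6 \cdot \frac{1}{9} = \frac{2}{3}$)
$Q{\left(t,L \right)} = 6$ ($Q{\left(t,L \right)} = 2 + 4 = 6$)
$U = \frac{20}{3}$ ($U = 10 \cdot \frac{2}{3} = \frac{20}{3} \approx 6.6667$)
$Q{\left(u,3 \right)} U = 6 \cdot \frac{20}{3} = 40$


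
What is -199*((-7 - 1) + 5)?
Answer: 597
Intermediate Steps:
-199*((-7 - 1) + 5) = -199*(-8 + 5) = -199*(-3) = 597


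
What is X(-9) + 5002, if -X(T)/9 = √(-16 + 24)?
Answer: 5002 - 18*√2 ≈ 4976.5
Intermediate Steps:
X(T) = -18*√2 (X(T) = -9*√(-16 + 24) = -18*√2)
X(-9) + 5002 = -18*√2 + 5002 = 5002 - 18*√2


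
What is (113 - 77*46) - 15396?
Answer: -18825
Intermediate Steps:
(113 - 77*46) - 15396 = (113 - 3542) - 15396 = -3429 - 15396 = -18825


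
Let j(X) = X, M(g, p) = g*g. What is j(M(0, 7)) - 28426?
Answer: -28426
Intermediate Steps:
M(g, p) = g**2
j(M(0, 7)) - 28426 = 0**2 - 28426 = 0 - 28426 = -28426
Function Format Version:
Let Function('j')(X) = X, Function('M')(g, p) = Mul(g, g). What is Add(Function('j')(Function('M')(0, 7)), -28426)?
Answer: -28426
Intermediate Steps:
Function('M')(g, p) = Pow(g, 2)
Add(Function('j')(Function('M')(0, 7)), -28426) = Add(Pow(0, 2), -28426) = Add(0, -28426) = -28426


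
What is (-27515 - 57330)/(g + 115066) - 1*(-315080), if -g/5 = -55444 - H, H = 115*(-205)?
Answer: 86461333035/274411 ≈ 3.1508e+5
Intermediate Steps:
H = -23575
g = 159345 (g = -5*(-55444 - 1*(-23575)) = -5*(-55444 + 23575) = -5*(-31869) = 159345)
(-27515 - 57330)/(g + 115066) - 1*(-315080) = (-27515 - 57330)/(159345 + 115066) - 1*(-315080) = -84845/274411 + 315080 = 86461333035/274411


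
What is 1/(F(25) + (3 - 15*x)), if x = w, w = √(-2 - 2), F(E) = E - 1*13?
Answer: 1/75 + 2*I/75 ≈ 0.013333 + 0.026667*I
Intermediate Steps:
F(E) = -13 + E (F(E) = E - 13 = -13 + E)
w = 2*I (w = √(-4) = 2*I ≈ 2.0*I)
x = 2*I ≈ 2.0*I
1/(F(25) + (3 - 15*x)) = 1/((-13 + 25) + (3 - 30*I)) = 1/(12 + (3 - 30*I)) = 1/(15 - 30*I) = (15 + 30*I)/1125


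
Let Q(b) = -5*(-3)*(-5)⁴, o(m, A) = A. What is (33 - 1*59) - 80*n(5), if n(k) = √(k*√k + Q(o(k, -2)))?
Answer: -26 - 80*√(9375 + 5*√5) ≈ -7776.6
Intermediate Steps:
Q(b) = 9375 (Q(b) = 15*625 = 9375)
n(k) = √(9375 + k^(3/2)) (n(k) = √(k*√k + 9375) = √(k^(3/2) + 9375) = √(9375 + k^(3/2)))
(33 - 1*59) - 80*n(5) = (33 - 1*59) - 80*√(9375 + 5^(3/2)) = (33 - 59) - 80*√(9375 + 5*√5) = -26 - 80*√(9375 + 5*√5)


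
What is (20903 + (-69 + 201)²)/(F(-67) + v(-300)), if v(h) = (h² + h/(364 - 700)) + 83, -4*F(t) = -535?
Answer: 536578/1263047 ≈ 0.42483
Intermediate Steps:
F(t) = 535/4 (F(t) = -¼*(-535) = 535/4)
v(h) = 83 + h² - h/336 (v(h) = (h² + h/(-336)) + 83 = (h² - h/336) + 83 = 83 + h² - h/336)
(20903 + (-69 + 201)²)/(F(-67) + v(-300)) = (20903 + (-69 + 201)²)/(535/4 + (83 + (-300)² - 1/336*(-300))) = (20903 + 132²)/(535/4 + (83 + 90000 + 25/28)) = (20903 + 17424)/(535/4 + 2522349/28) = 38327/(1263047/14) = 38327*(14/1263047) = 536578/1263047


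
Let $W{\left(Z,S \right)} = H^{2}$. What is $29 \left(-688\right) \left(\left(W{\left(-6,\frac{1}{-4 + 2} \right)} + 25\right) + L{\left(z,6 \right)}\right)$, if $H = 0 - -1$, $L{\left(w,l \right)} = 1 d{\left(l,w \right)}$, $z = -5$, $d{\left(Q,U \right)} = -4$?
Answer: $-438944$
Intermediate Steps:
$L{\left(w,l \right)} = -4$ ($L{\left(w,l \right)} = 1 \left(-4\right) = -4$)
$H = 1$ ($H = 0 + 1 = 1$)
$W{\left(Z,S \right)} = 1$ ($W{\left(Z,S \right)} = 1^{2} = 1$)
$29 \left(-688\right) \left(\left(W{\left(-6,\frac{1}{-4 + 2} \right)} + 25\right) + L{\left(z,6 \right)}\right) = 29 \left(-688\right) \left(\left(1 + 25\right) - 4\right) = - 19952 \left(26 - 4\right) = \left(-19952\right) 22 = -438944$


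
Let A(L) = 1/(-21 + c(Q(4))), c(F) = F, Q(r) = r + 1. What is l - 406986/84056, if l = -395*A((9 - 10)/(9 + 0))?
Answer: 3336293/168112 ≈ 19.846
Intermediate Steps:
Q(r) = 1 + r
A(L) = -1/16 (A(L) = 1/(-21 + (1 + 4)) = 1/(-21 + 5) = 1/(-16) = -1/16)
l = 395/16 (l = -395*(-1/16) = 395/16 ≈ 24.688)
l - 406986/84056 = 395/16 - 406986/84056 = 395/16 - 406986*1/84056 = 395/16 - 203493/42028 = 3336293/168112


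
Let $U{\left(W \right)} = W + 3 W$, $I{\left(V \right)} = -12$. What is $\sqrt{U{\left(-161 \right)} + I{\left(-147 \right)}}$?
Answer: $4 i \sqrt{41} \approx 25.612 i$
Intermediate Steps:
$U{\left(W \right)} = 4 W$
$\sqrt{U{\left(-161 \right)} + I{\left(-147 \right)}} = \sqrt{4 \left(-161\right) - 12} = \sqrt{-644 - 12} = \sqrt{-656} = 4 i \sqrt{41}$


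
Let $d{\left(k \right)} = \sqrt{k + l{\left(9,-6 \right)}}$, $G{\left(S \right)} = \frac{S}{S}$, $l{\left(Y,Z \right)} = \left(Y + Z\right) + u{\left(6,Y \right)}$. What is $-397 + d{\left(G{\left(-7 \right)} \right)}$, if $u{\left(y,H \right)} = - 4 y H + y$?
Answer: $-397 + i \sqrt{206} \approx -397.0 + 14.353 i$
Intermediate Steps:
$u{\left(y,H \right)} = y - 4 H y$ ($u{\left(y,H \right)} = - 4 H y + y = y - 4 H y$)
$l{\left(Y,Z \right)} = 6 + Z - 23 Y$ ($l{\left(Y,Z \right)} = \left(Y + Z\right) + 6 \left(1 - 4 Y\right) = \left(Y + Z\right) - \left(-6 + 24 Y\right) = 6 + Z - 23 Y$)
$G{\left(S \right)} = 1$
$d{\left(k \right)} = \sqrt{-207 + k}$ ($d{\left(k \right)} = \sqrt{k - 207} = \sqrt{-207 + k}$)
$-397 + d{\left(G{\left(-7 \right)} \right)} = -397 + \sqrt{-207 + 1} = -397 + \sqrt{-206} = -397 + i \sqrt{206}$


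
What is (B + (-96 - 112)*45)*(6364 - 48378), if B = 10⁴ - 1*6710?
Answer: 255024980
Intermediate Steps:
B = 3290 (B = 10000 - 6710 = 3290)
(B + (-96 - 112)*45)*(6364 - 48378) = (3290 + (-96 - 112)*45)*(6364 - 48378) = (3290 - 208*45)*(-42014) = (3290 - 9360)*(-42014) = -6070*(-42014) = 255024980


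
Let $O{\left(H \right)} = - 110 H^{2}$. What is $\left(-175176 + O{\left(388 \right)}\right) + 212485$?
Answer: $-16522531$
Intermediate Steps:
$\left(-175176 + O{\left(388 \right)}\right) + 212485 = \left(-175176 - 110 \cdot 388^{2}\right) + 212485 = \left(-175176 - 16559840\right) + 212485 = -16735016 + 212485 = -16522531$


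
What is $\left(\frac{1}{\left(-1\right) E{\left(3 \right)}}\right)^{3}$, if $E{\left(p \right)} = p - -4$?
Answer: $- \frac{1}{343} \approx -0.0029155$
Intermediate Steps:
$E{\left(p \right)} = 4 + p$ ($E{\left(p \right)} = p + 4 = 4 + p$)
$\left(\frac{1}{\left(-1\right) E{\left(3 \right)}}\right)^{3} = \left(\frac{1}{\left(-1\right) \left(4 + 3\right)}\right)^{3} = \left(\frac{1}{\left(-1\right) 7}\right)^{3} = \left(\frac{1}{-7}\right)^{3} = \left(- \frac{1}{7}\right)^{3} = - \frac{1}{343}$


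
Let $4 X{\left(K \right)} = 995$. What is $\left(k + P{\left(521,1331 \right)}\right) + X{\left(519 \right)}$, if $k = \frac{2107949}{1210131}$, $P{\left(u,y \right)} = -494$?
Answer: $- \frac{1178706715}{4840524} \approx -243.51$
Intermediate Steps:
$X{\left(K \right)} = \frac{995}{4}$ ($X{\left(K \right)} = \frac{1}{4} \cdot 995 = \frac{995}{4}$)
$k = \frac{2107949}{1210131}$ ($k = 2107949 \cdot \frac{1}{1210131} = \frac{2107949}{1210131} \approx 1.7419$)
$\left(k + P{\left(521,1331 \right)}\right) + X{\left(519 \right)} = \left(\frac{2107949}{1210131} - 494\right) + \frac{995}{4} = - \frac{595696765}{1210131} + \frac{995}{4} = - \frac{1178706715}{4840524}$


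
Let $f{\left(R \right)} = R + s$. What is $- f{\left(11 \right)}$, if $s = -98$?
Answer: $87$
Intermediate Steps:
$f{\left(R \right)} = -98 + R$ ($f{\left(R \right)} = R - 98 = -98 + R$)
$- f{\left(11 \right)} = - (-98 + 11) = \left(-1\right) \left(-87\right) = 87$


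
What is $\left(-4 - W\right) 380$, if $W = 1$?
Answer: $-1900$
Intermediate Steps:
$\left(-4 - W\right) 380 = \left(-4 - 1\right) 380 = \left(-5\right) 380 = -1900$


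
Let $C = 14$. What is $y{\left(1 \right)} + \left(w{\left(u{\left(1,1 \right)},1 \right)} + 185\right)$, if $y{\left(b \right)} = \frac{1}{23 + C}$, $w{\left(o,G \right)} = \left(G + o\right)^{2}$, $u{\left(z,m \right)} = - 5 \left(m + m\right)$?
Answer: $\frac{9843}{37} \approx 266.03$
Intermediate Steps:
$u{\left(z,m \right)} = - 10 m$ ($u{\left(z,m \right)} = - 5 \cdot 2 m = - 10 m$)
$y{\left(b \right)} = \frac{1}{37}$ ($y{\left(b \right)} = \frac{1}{23 + 14} = \frac{1}{37}$)
$y{\left(1 \right)} + \left(w{\left(u{\left(1,1 \right)},1 \right)} + 185\right) = \frac{1}{37} + \left(\left(1 - 10\right)^{2} + 185\right) = \frac{1}{37} + \left(\left(-9\right)^{2} + 185\right) = \frac{1}{37} + \left(81 + 185\right) = \frac{1}{37} + 266 = \frac{9843}{37}$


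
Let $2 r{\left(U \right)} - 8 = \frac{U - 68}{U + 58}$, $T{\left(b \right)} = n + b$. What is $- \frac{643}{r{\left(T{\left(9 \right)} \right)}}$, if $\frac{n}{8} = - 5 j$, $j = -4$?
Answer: $- \frac{291922}{1917} \approx -152.28$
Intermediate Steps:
$n = 160$ ($n = 8 \left(\left(-5\right) \left(-4\right)\right) = 8 \cdot 20 = 160$)
$T{\left(b \right)} = 160 + b$
$r{\left(U \right)} = 4 + \frac{-68 + U}{2 \left(58 + U\right)}$ ($r{\left(U \right)} = 4 + \frac{\left(U - 68\right) \frac{1}{U + 58}}{2} = 4 + \frac{\left(-68 + U\right) \frac{1}{58 + U}}{2} = 4 + \frac{\frac{1}{58 + U} \left(-68 + U\right)}{2} = 4 + \frac{-68 + U}{2 \left(58 + U\right)}$)
$- \frac{643}{r{\left(T{\left(9 \right)} \right)}} = - \frac{643}{\frac{9}{2} \frac{1}{58 + \left(160 + 9\right)} \left(44 + \left(160 + 9\right)\right)} = - \frac{643}{\frac{9}{2} \frac{1}{58 + 169} \left(44 + 169\right)} = - \frac{643}{\frac{9}{2} \cdot \frac{1}{227} \cdot 213} = - \frac{643}{\frac{1917}{454}} = \left(-643\right) \frac{454}{1917} = - \frac{291922}{1917}$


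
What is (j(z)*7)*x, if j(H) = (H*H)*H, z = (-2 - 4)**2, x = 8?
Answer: 2612736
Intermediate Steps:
z = 36 (z = (-6)**2 = 36)
j(H) = H**3 (j(H) = H**2*H = H**3)
(j(z)*7)*x = (36**3*7)*8 = (46656*7)*8 = 326592*8 = 2612736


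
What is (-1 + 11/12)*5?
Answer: -5/12 ≈ -0.41667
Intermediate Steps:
(-1 + 11/12)*5 = -1/12*5 = -5/12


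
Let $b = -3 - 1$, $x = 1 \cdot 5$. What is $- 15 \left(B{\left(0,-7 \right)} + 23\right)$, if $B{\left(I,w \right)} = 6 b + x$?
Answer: $-60$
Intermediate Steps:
$x = 5$
$b = -4$ ($b = -3 - 1 = -4$)
$B{\left(I,w \right)} = -19$ ($B{\left(I,w \right)} = 6 \left(-4\right) + 5 = -24 + 5 = -19$)
$- 15 \left(B{\left(0,-7 \right)} + 23\right) = - 15 \left(-19 + 23\right) = \left(-15\right) 4 = -60$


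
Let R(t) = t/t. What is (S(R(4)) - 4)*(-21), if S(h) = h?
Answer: 63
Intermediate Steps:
R(t) = 1
(S(R(4)) - 4)*(-21) = (1 - 4)*(-21) = -3*(-21) = 63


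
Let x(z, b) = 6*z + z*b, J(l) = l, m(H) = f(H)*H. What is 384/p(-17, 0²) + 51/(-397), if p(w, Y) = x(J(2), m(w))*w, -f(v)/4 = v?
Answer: -460413/3880675 ≈ -0.11864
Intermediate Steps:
f(v) = -4*v
m(H) = -4*H² (m(H) = (-4*H)*H = -4*H²)
x(z, b) = 6*z + b*z
p(w, Y) = w*(12 - 8*w²) (p(w, Y) = (2*(6 - 4*w²))*w = (12 - 8*w²)*w = w*(12 - 8*w²))
384/p(-17, 0²) + 51/(-397) = 384/(-8*(-17)³ + 12*(-17)) + 51/(-397) = 384/(-8*(-4913) - 204) + 51*(-1/397) = 384/(39304 - 204) - 51/397 = 384/39100 - 51/397 = 384*(1/39100) - 51/397 = 96/9775 - 51/397 = -460413/3880675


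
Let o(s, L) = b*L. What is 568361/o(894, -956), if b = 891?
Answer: -568361/851796 ≈ -0.66725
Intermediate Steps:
o(s, L) = 891*L
568361/o(894, -956) = 568361/((891*(-956))) = 568361/(-851796) = 568361*(-1/851796) = -568361/851796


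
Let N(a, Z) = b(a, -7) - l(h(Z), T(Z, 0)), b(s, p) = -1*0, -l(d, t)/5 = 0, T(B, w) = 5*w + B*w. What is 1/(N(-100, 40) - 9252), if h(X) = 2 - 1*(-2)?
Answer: -1/9252 ≈ -0.00010808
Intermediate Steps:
h(X) = 4 (h(X) = 2 + 2 = 4)
l(d, t) = 0 (l(d, t) = -5*0 = 0)
b(s, p) = 0
N(a, Z) = 0 (N(a, Z) = 0 - 1*0 = 0 + 0 = 0)
1/(N(-100, 40) - 9252) = 1/(0 - 9252) = 1/(-9252) = -1/9252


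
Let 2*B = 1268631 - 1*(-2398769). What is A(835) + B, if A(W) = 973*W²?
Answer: 680233625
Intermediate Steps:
B = 1833700 (B = (1268631 - 1*(-2398769))/2 = (1268631 + 2398769)/2 = (½)*3667400 = 1833700)
A(835) + B = 973*835² + 1833700 = 973*697225 + 1833700 = 678399925 + 1833700 = 680233625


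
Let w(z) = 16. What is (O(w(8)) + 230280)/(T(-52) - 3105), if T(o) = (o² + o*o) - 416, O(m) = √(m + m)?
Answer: 76760/629 + 4*√2/1887 ≈ 122.04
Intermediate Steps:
O(m) = √2*√m (O(m) = √(2*m) = √2*√m)
T(o) = -416 + 2*o² (T(o) = (o² + o²) - 416 = 2*o² - 416 = -416 + 2*o²)
(O(w(8)) + 230280)/(T(-52) - 3105) = (√2*√16 + 230280)/((-416 + 2*(-52)²) - 3105) = (√2*4 + 230280)/((-416 + 2*2704) - 3105) = (4*√2 + 230280)/((-416 + 5408) - 3105) = (230280 + 4*√2)/(4992 - 3105) = (230280 + 4*√2)/1887 = (230280 + 4*√2)*(1/1887) = 76760/629 + 4*√2/1887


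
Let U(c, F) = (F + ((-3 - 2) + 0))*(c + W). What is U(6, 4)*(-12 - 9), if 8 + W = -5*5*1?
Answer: -567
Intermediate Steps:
W = -33 (W = -8 - 5*5*1 = -8 - 25*1 = -8 - 25 = -33)
U(c, F) = (-33 + c)*(-5 + F) (U(c, F) = (F + ((-3 - 2) + 0))*(c - 33) = (F + (-5 + 0))*(-33 + c) = (F - 5)*(-33 + c) = (-5 + F)*(-33 + c) = (-33 + c)*(-5 + F))
U(6, 4)*(-12 - 9) = (165 - 33*4 - 5*6 + 4*6)*(-12 - 9) = (165 - 132 - 30 + 24)*(-21) = 27*(-21) = -567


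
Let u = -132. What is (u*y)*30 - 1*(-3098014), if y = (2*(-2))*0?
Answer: 3098014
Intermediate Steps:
y = 0 (y = -4*0 = 0)
(u*y)*30 - 1*(-3098014) = -132*0*30 - 1*(-3098014) = 0*30 + 3098014 = 0 + 3098014 = 3098014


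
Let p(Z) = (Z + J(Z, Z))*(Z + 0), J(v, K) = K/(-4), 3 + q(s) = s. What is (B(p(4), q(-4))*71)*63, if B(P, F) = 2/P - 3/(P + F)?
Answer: -19383/10 ≈ -1938.3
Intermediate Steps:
q(s) = -3 + s
J(v, K) = -K/4 (J(v, K) = K*(-1/4) = -K/4)
p(Z) = 3*Z**2/4 (p(Z) = (Z - Z/4)*(Z + 0) = (3*Z/4)*Z = 3*Z**2/4)
B(P, F) = -3/(F + P) + 2/P (B(P, F) = 2/P - 3/(F + P) = -3/(F + P) + 2/P)
(B(p(4), q(-4))*71)*63 = (((-3*4**2/4 + 2*(-3 - 4))/((((3/4)*4**2))*((-3 - 4) + (3/4)*4**2)))*71)*63 = (((-3*16/4 + 2*(-7))/((((3/4)*16))*(-7 + (3/4)*16)))*71)*63 = (((-1*12 - 14)/(12*(-7 + 12)))*71)*63 = (((1/12)*(-12 - 14)/5)*71)*63 = (((1/12)*(1/5)*(-26))*71)*63 = -13/30*71*63 = -923/30*63 = -19383/10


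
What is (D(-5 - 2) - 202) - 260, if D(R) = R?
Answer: -469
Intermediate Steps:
(D(-5 - 2) - 202) - 260 = ((-5 - 2) - 202) - 260 = (-7 - 202) - 260 = -209 - 260 = -469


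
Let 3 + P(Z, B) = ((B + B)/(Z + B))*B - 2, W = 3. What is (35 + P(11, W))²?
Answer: 47961/49 ≈ 978.80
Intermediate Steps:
P(Z, B) = -5 + 2*B²/(B + Z) (P(Z, B) = -3 + (((B + B)/(Z + B))*B - 2) = -3 + (((2*B)/(B + Z))*B - 2) = -3 + ((2*B/(B + Z))*B - 2) = -3 + (2*B²/(B + Z) - 2) = -3 + (-2 + 2*B²/(B + Z)) = -5 + 2*B²/(B + Z))
(35 + P(11, W))² = (35 + (-5*3 - 5*11 + 2*3²)/(3 + 11))² = (35 + (-15 - 55 + 2*9)/14)² = (35 + (-15 - 55 + 18)/14)² = (35 + (1/14)*(-52))² = (35 - 26/7)² = (219/7)² = 47961/49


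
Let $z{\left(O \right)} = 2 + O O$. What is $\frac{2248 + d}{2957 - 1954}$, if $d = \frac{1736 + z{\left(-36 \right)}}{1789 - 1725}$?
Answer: $\frac{73453}{32096} \approx 2.2885$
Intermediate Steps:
$z{\left(O \right)} = 2 + O^{2}$
$d = \frac{1517}{32}$ ($d = \frac{1736 + \left(2 + \left(-36\right)^{2}\right)}{1789 - 1725} = \frac{1736 + \left(2 + 1296\right)}{64} = \left(1736 + 1298\right) \frac{1}{64} = 3034 \cdot \frac{1}{64} = \frac{1517}{32} \approx 47.406$)
$\frac{2248 + d}{2957 - 1954} = \frac{2248 + \frac{1517}{32}}{2957 - 1954} = \frac{73453}{32 \cdot 1003} = \frac{73453}{32} \cdot \frac{1}{1003} = \frac{73453}{32096}$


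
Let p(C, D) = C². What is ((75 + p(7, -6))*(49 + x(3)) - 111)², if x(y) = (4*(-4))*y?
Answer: 169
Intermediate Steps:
x(y) = -16*y
((75 + p(7, -6))*(49 + x(3)) - 111)² = ((75 + 7²)*(49 - 16*3) - 111)² = ((75 + 49)*(49 - 48) - 111)² = (124*1 - 111)² = (124 - 111)² = 13² = 169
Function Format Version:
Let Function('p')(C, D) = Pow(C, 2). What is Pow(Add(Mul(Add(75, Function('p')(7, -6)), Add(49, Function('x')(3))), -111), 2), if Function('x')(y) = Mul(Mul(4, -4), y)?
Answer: 169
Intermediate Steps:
Function('x')(y) = Mul(-16, y)
Pow(Add(Mul(Add(75, Function('p')(7, -6)), Add(49, Function('x')(3))), -111), 2) = Pow(Add(Mul(Add(75, Pow(7, 2)), Add(49, Mul(-16, 3))), -111), 2) = Pow(Add(Mul(Add(75, 49), Add(49, -48)), -111), 2) = Pow(Add(Mul(124, 1), -111), 2) = Pow(Add(124, -111), 2) = Pow(13, 2) = 169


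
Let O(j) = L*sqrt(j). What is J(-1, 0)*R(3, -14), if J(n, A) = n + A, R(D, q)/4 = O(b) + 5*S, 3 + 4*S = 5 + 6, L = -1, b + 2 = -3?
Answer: -40 + 4*I*sqrt(5) ≈ -40.0 + 8.9443*I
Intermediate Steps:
b = -5 (b = -2 - 3 = -5)
O(j) = -sqrt(j)
S = 2 (S = -3/4 + (5 + 6)/4 = -3/4 + (1/4)*11 = -3/4 + 11/4 = 2)
R(D, q) = 40 - 4*I*sqrt(5) (R(D, q) = 4*(-sqrt(-5) + 5*2) = 4*(-I*sqrt(5) + 10) = 4*(10 - I*sqrt(5)) = 40 - 4*I*sqrt(5))
J(n, A) = A + n
J(-1, 0)*R(3, -14) = (0 - 1)*(40 - 4*I*sqrt(5)) = -(40 - 4*I*sqrt(5)) = -40 + 4*I*sqrt(5)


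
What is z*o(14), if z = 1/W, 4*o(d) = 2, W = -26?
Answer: -1/52 ≈ -0.019231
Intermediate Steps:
o(d) = ½ (o(d) = (¼)*2 = ½)
z = -1/26 (z = 1/(-26) = 1*(-1/26) = -1/26 ≈ -0.038462)
z*o(14) = -1/26*½ = -1/52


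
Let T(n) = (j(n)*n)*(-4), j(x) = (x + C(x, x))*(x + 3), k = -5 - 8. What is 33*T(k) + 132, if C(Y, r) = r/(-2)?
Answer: 111672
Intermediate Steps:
C(Y, r) = -r/2 (C(Y, r) = r*(-½) = -r/2)
k = -13
j(x) = x*(3 + x)/2 (j(x) = (x - x/2)*(x + 3) = (x/2)*(3 + x) = x*(3 + x)/2)
T(n) = -2*n²*(3 + n) (T(n) = ((n*(3 + n)/2)*n)*(-4) = (n²*(3 + n)/2)*(-4) = -2*n²*(3 + n))
33*T(k) + 132 = 33*(-2*(-13)²*(3 - 13)) + 132 = 33*(-2*169*(-10)) + 132 = 33*3380 + 132 = 111540 + 132 = 111672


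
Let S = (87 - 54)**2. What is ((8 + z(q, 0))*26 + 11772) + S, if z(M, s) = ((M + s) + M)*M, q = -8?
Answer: 16397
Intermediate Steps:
S = 1089 (S = 33**2 = 1089)
z(M, s) = M*(s + 2*M) (z(M, s) = (s + 2*M)*M = M*(s + 2*M))
((8 + z(q, 0))*26 + 11772) + S = ((8 - 8*(0 + 2*(-8)))*26 + 11772) + 1089 = ((8 - 8*(0 - 16))*26 + 11772) + 1089 = ((8 - 8*(-16))*26 + 11772) + 1089 = ((8 + 128)*26 + 11772) + 1089 = (136*26 + 11772) + 1089 = (3536 + 11772) + 1089 = 15308 + 1089 = 16397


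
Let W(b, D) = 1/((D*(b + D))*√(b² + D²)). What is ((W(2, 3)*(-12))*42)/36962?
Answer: -84*√13/1201265 ≈ -0.00025212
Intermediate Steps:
W(b, D) = 1/(D*(D + b)*√(D² + b²)) (W(b, D) = 1/((D*(D + b))*√(D² + b²)) = 1/(D*√(D² + b²)*(D + b)) = 1/(D*(D + b)*√(D² + b²)))
((W(2, 3)*(-12))*42)/36962 = (((1/(3*(3 + 2)*√(3² + 2²)))*(-12))*42)/36962 = ((((⅓)/(5*√(9 + 4)))*(-12))*42)*(1/36962) = ((((⅓)*(⅕)/√13)*(-12))*42)*(1/36962) = ((((⅓)*(⅕)*(√13/13))*(-12))*42)*(1/36962) = (((√13/195)*(-12))*42)*(1/36962) = (-4*√13/65*42)*(1/36962) = -168*√13/65*(1/36962) = -84*√13/1201265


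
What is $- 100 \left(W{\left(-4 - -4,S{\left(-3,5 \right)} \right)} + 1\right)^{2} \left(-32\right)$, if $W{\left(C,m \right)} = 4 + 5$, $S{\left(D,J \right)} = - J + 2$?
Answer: $320000$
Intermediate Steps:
$S{\left(D,J \right)} = 2 - J$
$W{\left(C,m \right)} = 9$
$- 100 \left(W{\left(-4 - -4,S{\left(-3,5 \right)} \right)} + 1\right)^{2} \left(-32\right) = - 100 \left(9 + 1\right)^{2} \left(-32\right) = - 100 \cdot 10^{2} \left(-32\right) = \left(-100\right) 100 \left(-32\right) = \left(-10000\right) \left(-32\right) = 320000$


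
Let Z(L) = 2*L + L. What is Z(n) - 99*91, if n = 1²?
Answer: -9006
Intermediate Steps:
n = 1
Z(L) = 3*L
Z(n) - 99*91 = 3*1 - 99*91 = 3 - 9009 = -9006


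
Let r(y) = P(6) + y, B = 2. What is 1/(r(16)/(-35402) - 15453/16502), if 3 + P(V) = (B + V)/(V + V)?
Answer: -438152853/410469475 ≈ -1.0674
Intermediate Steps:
P(V) = -3 + (2 + V)/(2*V) (P(V) = -3 + (2 + V)/(V + V) = -3 + (2 + V)/((2*V)) = -3 + (2 + V)*(1/(2*V)) = -3 + (2 + V)/(2*V))
r(y) = -7/3 + y (r(y) = (-5/2 + 1/6) + y = (-5/2 + ⅙) + y = -7/3 + y)
1/(r(16)/(-35402) - 15453/16502) = 1/((-7/3 + 16)/(-35402) - 15453/16502) = 1/((41/3)*(-1/35402) - 15453*1/16502) = 1/(-41/106206 - 15453/16502) = 1/(-410469475/438152853) = -438152853/410469475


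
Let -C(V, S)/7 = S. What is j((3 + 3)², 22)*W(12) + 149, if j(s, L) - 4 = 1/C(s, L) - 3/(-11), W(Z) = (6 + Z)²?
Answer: 117907/77 ≈ 1531.3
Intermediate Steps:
C(V, S) = -7*S
j(s, L) = 47/11 - 1/(7*L) (j(s, L) = 4 + (1/(-7*L) - 3/(-11)) = 4 + (1*(-1/(7*L)) - 3*(-1/11)) = 4 + (-1/(7*L) + 3/11) = 4 + (3/11 - 1/(7*L)) = 47/11 - 1/(7*L))
j((3 + 3)², 22)*W(12) + 149 = ((1/77)*(-11 + 329*22)/22)*(6 + 12)² + 149 = ((1/77)*(1/22)*(-11 + 7238))*18² + 149 = ((1/77)*(1/22)*7227)*324 + 149 = (657/154)*324 + 149 = 106434/77 + 149 = 117907/77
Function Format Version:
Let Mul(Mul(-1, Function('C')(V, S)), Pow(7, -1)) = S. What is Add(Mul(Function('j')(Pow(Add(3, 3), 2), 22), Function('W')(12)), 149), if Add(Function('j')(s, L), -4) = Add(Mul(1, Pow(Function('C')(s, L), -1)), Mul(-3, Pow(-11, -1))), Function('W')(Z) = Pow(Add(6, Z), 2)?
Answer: Rational(117907, 77) ≈ 1531.3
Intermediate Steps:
Function('C')(V, S) = Mul(-7, S)
Function('j')(s, L) = Add(Rational(47, 11), Mul(Rational(-1, 7), Pow(L, -1))) (Function('j')(s, L) = Add(4, Add(Mul(1, Pow(Mul(-7, L), -1)), Mul(-3, Pow(-11, -1)))) = Add(4, Add(Mul(1, Mul(Rational(-1, 7), Pow(L, -1))), Mul(-3, Rational(-1, 11)))) = Add(4, Add(Mul(Rational(-1, 7), Pow(L, -1)), Rational(3, 11))) = Add(4, Add(Rational(3, 11), Mul(Rational(-1, 7), Pow(L, -1)))) = Add(Rational(47, 11), Mul(Rational(-1, 7), Pow(L, -1))))
Add(Mul(Function('j')(Pow(Add(3, 3), 2), 22), Function('W')(12)), 149) = Add(Mul(Mul(Rational(1, 77), Pow(22, -1), Add(-11, Mul(329, 22))), Pow(Add(6, 12), 2)), 149) = Add(Mul(Mul(Rational(1, 77), Rational(1, 22), Add(-11, 7238)), Pow(18, 2)), 149) = Add(Mul(Mul(Rational(1, 77), Rational(1, 22), 7227), 324), 149) = Add(Mul(Rational(657, 154), 324), 149) = Add(Rational(106434, 77), 149) = Rational(117907, 77)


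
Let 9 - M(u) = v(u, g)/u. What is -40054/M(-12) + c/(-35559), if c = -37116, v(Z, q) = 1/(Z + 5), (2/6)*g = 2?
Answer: -13290168116/2983005 ≈ -4455.3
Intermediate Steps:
g = 6 (g = 3*2 = 6)
v(Z, q) = 1/(5 + Z)
M(u) = 9 - 1/(u*(5 + u)) (M(u) = 9 - 1/((5 + u)*u) = 9 - 1/(u*(5 + u)))
-40054/M(-12) + c/(-35559) = -40054/(9 - 1/(-12*(5 - 12))) - 37116/(-35559) = -40054/(9 - 1*(-1/12)/(-7)) - 37116*(-1/35559) = -40054/(9 - 1*(-1/12)*(-⅐)) + 4124/3951 = -40054/(9 - 1/84) + 4124/3951 = -40054/755/84 + 4124/3951 = -40054*84/755 + 4124/3951 = -3364536/755 + 4124/3951 = -13290168116/2983005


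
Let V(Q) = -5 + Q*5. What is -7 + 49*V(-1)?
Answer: -497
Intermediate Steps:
V(Q) = -5 + 5*Q
-7 + 49*V(-1) = -7 + 49*(-5 + 5*(-1)) = -7 + 49*(-5 - 5) = -7 + 49*(-10) = -7 - 490 = -497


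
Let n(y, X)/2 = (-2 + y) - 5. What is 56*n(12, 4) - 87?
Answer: 473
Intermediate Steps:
n(y, X) = -14 + 2*y (n(y, X) = 2*((-2 + y) - 5) = 2*(-7 + y) = -14 + 2*y)
56*n(12, 4) - 87 = 56*(-14 + 2*12) - 87 = 56*(-14 + 24) - 87 = 56*10 - 87 = 560 - 87 = 473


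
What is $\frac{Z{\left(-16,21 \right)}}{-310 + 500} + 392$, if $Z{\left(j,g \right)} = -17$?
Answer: $\frac{74463}{190} \approx 391.91$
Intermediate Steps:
$\frac{Z{\left(-16,21 \right)}}{-310 + 500} + 392 = - \frac{17}{-310 + 500} + 392 = - \frac{17}{190} + 392 = \frac{74463}{190}$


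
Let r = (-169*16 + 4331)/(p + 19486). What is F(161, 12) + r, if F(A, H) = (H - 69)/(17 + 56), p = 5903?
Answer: -1328402/1853397 ≈ -0.71674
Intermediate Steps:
F(A, H) = -69/73 + H/73 (F(A, H) = (-69 + H)/73 = (-69 + H)*(1/73) = -69/73 + H/73)
r = 1627/25389 (r = (-169*16 + 4331)/(5903 + 19486) = (-2704 + 4331)/25389 = 1627*(1/25389) = 1627/25389 ≈ 0.064083)
F(161, 12) + r = (-69/73 + (1/73)*12) + 1627/25389 = (-69/73 + 12/73) + 1627/25389 = -57/73 + 1627/25389 = -1328402/1853397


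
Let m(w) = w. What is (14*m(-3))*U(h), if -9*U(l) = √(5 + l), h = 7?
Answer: 28*√3/3 ≈ 16.166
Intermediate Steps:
U(l) = -√(5 + l)/9
(14*m(-3))*U(h) = (14*(-3))*(-√(5 + 7)/9) = -(-14)*√12/3 = -(-14)*2*√3/3 = -(-28)*√3/3 = 28*√3/3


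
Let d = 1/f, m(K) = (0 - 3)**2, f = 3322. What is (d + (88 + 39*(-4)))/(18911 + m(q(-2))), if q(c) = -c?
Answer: -45179/12570448 ≈ -0.0035941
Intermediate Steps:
m(K) = 9 (m(K) = (-3)**2 = 9)
d = 1/3322 ≈ 0.00030102
(d + (88 + 39*(-4)))/(18911 + m(q(-2))) = (1/3322 + (88 + 39*(-4)))/(18911 + 9) = (1/3322 + (88 - 156))/18920 = (1/3322 - 68)*(1/18920) = -225895/3322*1/18920 = -45179/12570448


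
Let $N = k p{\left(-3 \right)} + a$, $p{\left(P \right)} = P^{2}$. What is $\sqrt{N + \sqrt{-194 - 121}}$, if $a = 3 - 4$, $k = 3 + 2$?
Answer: $\sqrt{44 + 3 i \sqrt{35}} \approx 6.7618 + 1.3124 i$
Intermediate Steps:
$k = 5$
$a = -1$
$N = 44$ ($N = 5 \left(-3\right)^{2} - 1 = 5 \cdot 9 - 1 = 45 - 1 = 44$)
$\sqrt{N + \sqrt{-194 - 121}} = \sqrt{44 + \sqrt{-194 - 121}} = \sqrt{44 + \sqrt{-315}} = \sqrt{44 + 3 i \sqrt{35}}$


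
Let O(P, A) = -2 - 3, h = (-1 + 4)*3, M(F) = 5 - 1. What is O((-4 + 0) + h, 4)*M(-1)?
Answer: -20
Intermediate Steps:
M(F) = 4
h = 9 (h = 3*3 = 9)
O(P, A) = -5
O((-4 + 0) + h, 4)*M(-1) = -5*4 = -20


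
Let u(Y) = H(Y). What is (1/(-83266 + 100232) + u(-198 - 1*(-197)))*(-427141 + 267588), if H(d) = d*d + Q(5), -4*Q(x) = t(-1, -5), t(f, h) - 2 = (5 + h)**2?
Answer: -676823826/8483 ≈ -79786.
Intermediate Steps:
t(f, h) = 2 + (5 + h)**2
Q(x) = -1/2 (Q(x) = -(2 + (5 - 5)**2)/4 = -(2 + 0**2)/4 = -(2 + 0)/4 = -1/4*2 = -1/2)
H(d) = -1/2 + d**2 (H(d) = d*d - 1/2 = d**2 - 1/2 = -1/2 + d**2)
u(Y) = -1/2 + Y**2
(1/(-83266 + 100232) + u(-198 - 1*(-197)))*(-427141 + 267588) = (1/(-83266 + 100232) + (-1/2 + (-198 - 1*(-197))**2))*(-427141 + 267588) = (1/16966 + (-1/2 + (-198 + 197)**2))*(-159553) = (1/16966 + (-1/2 + (-1)**2))*(-159553) = (1/16966 + (-1/2 + 1))*(-159553) = (1/16966 + 1/2)*(-159553) = (4242/8483)*(-159553) = -676823826/8483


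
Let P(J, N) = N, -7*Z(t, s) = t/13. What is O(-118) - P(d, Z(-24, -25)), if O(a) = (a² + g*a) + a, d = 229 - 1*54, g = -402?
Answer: 5572998/91 ≈ 61242.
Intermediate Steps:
Z(t, s) = -t/91 (Z(t, s) = -t/(7*13) = -t/91)
d = 175 (d = 229 - 54 = 175)
O(a) = a² - 401*a (O(a) = (a² - 402*a) + a = a² - 401*a)
O(-118) - P(d, Z(-24, -25)) = -118*(-401 - 118) - (-1)*(-24)/91 = -118*(-519) - 1*24/91 = 61242 - 24/91 = 5572998/91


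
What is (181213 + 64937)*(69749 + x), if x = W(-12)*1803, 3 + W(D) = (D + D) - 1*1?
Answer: 4742079750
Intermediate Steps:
W(D) = -4 + 2*D (W(D) = -3 + ((D + D) - 1*1) = -3 + (2*D - 1) = -3 + (-1 + 2*D) = -4 + 2*D)
x = -50484 (x = (-4 + 2*(-12))*1803 = (-4 - 24)*1803 = -28*1803 = -50484)
(181213 + 64937)*(69749 + x) = (181213 + 64937)*(69749 - 50484) = 246150*19265 = 4742079750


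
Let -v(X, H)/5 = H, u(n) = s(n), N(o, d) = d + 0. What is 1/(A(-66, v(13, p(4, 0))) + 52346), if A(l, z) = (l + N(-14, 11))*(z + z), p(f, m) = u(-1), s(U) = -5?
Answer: 1/49596 ≈ 2.0163e-5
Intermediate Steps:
N(o, d) = d
u(n) = -5
p(f, m) = -5
v(X, H) = -5*H
A(l, z) = 2*z*(11 + l) (A(l, z) = (l + 11)*(z + z) = (11 + l)*(2*z) = 2*z*(11 + l))
1/(A(-66, v(13, p(4, 0))) + 52346) = 1/(2*(-5*(-5))*(11 - 66) + 52346) = 1/(2*25*(-55) + 52346) = 1/(-2750 + 52346) = 1/49596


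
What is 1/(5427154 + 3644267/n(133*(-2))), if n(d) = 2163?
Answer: 2163/11742578369 ≈ 1.8420e-7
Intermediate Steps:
1/(5427154 + 3644267/n(133*(-2))) = 1/(5427154 + 3644267/2163) = 1/(11742578369/2163) = 2163/11742578369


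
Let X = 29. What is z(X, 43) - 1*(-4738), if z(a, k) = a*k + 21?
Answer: 6006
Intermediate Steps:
z(a, k) = 21 + a*k
z(X, 43) - 1*(-4738) = (21 + 29*43) - 1*(-4738) = (21 + 1247) + 4738 = 1268 + 4738 = 6006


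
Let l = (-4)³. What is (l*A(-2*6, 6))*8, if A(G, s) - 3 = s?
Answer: -4608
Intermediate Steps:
A(G, s) = 3 + s
l = -64
(l*A(-2*6, 6))*8 = -64*(3 + 6)*8 = -64*9*8 = -576*8 = -4608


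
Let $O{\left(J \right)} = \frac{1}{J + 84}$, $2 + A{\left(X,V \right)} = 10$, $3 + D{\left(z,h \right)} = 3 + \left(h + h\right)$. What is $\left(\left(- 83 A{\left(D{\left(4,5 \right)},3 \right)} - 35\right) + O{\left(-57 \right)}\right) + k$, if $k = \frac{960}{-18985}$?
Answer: $- \frac{71662168}{102519} \approx -699.01$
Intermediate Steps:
$D{\left(z,h \right)} = 2 h$ ($D{\left(z,h \right)} = -3 + \left(3 + \left(h + h\right)\right) = -3 + \left(3 + 2 h\right) = 2 h$)
$A{\left(X,V \right)} = 8$ ($A{\left(X,V \right)} = -2 + 10 = 8$)
$k = - \frac{192}{3797}$ ($k = 960 \left(- \frac{1}{18985}\right) = - \frac{192}{3797} \approx -0.050566$)
$O{\left(J \right)} = \frac{1}{84 + J}$
$\left(\left(- 83 A{\left(D{\left(4,5 \right)},3 \right)} - 35\right) + O{\left(-57 \right)}\right) + k = \left(\left(\left(-83\right) 8 - 35\right) + \frac{1}{84 - 57}\right) - \frac{192}{3797} = \left(\left(-664 - 35\right) + \frac{1}{27}\right) - \frac{192}{3797} = \left(-699 + \frac{1}{27}\right) - \frac{192}{3797} = - \frac{18872}{27} - \frac{192}{3797} = - \frac{71662168}{102519}$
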